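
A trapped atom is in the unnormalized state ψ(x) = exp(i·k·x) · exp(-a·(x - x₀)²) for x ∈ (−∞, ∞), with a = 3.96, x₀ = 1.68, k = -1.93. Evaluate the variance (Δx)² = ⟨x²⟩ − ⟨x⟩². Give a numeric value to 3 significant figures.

0.0631

Compute ⟨x⟩ and ⟨x²⟩ separately, then (Δx)² = ⟨x²⟩ − ⟨x⟩².
Gaussian moments (u = x − x₀): ∫u^(2j)·e^(−2au²) du = (2j−1)!!/(4a)^j · √(π/(2a)), odd powers integrate to 0; here √(π/(2a)) = 0.62981.
Normalization: ∫|ψ|² dx = 0.62981.
⟨x⟩ = 1.6800 and ⟨x²⟩ = 2.8855.
(Δx)² = 2.8855 − (1.6800)² = 0.063131.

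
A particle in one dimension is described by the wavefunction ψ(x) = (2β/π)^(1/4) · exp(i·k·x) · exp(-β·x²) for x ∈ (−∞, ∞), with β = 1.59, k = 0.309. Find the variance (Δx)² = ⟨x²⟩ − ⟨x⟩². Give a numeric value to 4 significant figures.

0.1572

Compute ⟨x⟩ and ⟨x²⟩ separately, then (Δx)² = ⟨x²⟩ − ⟨x⟩².
Gaussian moments: ∫x^(2j)·e^(−2βx²) dx = (2j−1)!!/(4β)^j · √(π/(2β)), odd powers integrate to 0; here √(π/(2β)) = 0.99394.
⟨x⟩ = 0.0000 and ⟨x²⟩ = 0.15723.
(Δx)² = 0.15723 − (0.0000)² = 0.15723.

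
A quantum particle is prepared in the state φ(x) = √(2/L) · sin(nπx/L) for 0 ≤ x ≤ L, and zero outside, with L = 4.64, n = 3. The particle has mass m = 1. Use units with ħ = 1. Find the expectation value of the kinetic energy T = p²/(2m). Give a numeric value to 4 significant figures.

2.063

T = −(ħ²/2m) d²/dx², so ⟨T⟩ = −(ħ²/2m) ∫ φ*·φ'' dx; with m = 1.
d/dx sin(nπx/L) = (nπ/L)·cos(nπx/L) and d²/dx² sin(nπx/L) = −(nπ/L)²·sin(nπx/L); on 0 ≤ x ≤ L, ∫sin²(nπx/L) dx = L/2 and ∫sin(nπx/L)·cos(nπx/L) dx = 0.
⟨T⟩ = 2.0629.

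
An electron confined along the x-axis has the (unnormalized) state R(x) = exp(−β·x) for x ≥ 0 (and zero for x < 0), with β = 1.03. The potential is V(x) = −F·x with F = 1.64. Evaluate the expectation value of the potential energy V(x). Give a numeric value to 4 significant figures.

-0.7961

⟨V⟩ = ∫ V(x)·|R|² dx / ∫|R|² dx.
Every integrand reduces to terms xʲ·e^(−2βx) on [0, ∞); use ∫₀^∞ xʲ·e^(−2βx) dx = j!/(2β)^(j+1).
State is unnormalized: ∫|R|² dx = 0.48544, and ∫R*·V(x)·R dx = -0.38646, so ⟨V⟩ = -0.38646 / 0.48544.
⟨V⟩ = -0.79612.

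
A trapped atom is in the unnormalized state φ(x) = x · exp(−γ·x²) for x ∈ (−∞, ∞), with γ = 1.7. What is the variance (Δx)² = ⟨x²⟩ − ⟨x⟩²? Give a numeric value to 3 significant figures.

0.441

Compute ⟨x⟩ and ⟨x²⟩ separately, then (Δx)² = ⟨x²⟩ − ⟨x⟩².
Expand each integrand as polynomial × e^(−2γx²) and use ∫x^(2j)·e^(−2γx²) dx = (2j−1)!!/(4γ)^j · √(π/(2γ)), odd powers → 0; here √(π/(2γ)) = 0.96125.
Normalization: ∫|φ|² dx = 0.14136.
⟨x⟩ = 0.0000 and ⟨x²⟩ = 0.44118.
(Δx)² = 0.44118 − (0.0000)² = 0.44118.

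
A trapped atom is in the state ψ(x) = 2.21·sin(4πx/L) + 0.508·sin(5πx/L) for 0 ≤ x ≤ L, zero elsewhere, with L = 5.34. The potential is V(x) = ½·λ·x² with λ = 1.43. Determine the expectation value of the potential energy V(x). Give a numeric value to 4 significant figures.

⟨V⟩ = ∫ V(x)·|ψ|² dx / ∫|ψ|² dx.
On 0 ≤ x ≤ L (j ≠ l): ∫sin²(jπx/L) dx = L/2, ∫sin(jπx/L)·sin(lπx/L) dx = 0; diagonal moments ∫x·sin²(jπx/L) dx = L²/4, ∫x²·sin²(jπx/L) dx = L³·(1/6 − 1/(4j²π²)); cross terms ∫x·sin(jπx/L)·sin(lπx/L) dx = 0 for j + l even and −4jlL²/(π²(j² − l²)²) for j + l odd, ∫x²·sin(jπx/L)·sin(lπx/L) dx = (−1)^(j+l)·4jlL³/(π²(j² − l²)²); higher powers the same way via product-to-sum and parts.
State is unnormalized: ∫|ψ|² dx = 13.730, and ∫ψ*·V(x)·ψ dx = 67.975, so ⟨V⟩ = 67.975 / 13.730.
⟨V⟩ = 4.9510.

4.951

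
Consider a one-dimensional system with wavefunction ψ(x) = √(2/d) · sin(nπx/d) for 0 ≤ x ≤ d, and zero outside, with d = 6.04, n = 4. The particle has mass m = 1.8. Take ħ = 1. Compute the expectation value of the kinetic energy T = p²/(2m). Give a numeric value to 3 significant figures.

1.20

T = −(ħ²/2m) d²/dx², so ⟨T⟩ = −(ħ²/2m) ∫ ψ*·ψ'' dx; with m = 1.8.
d/dx sin(nπx/d) = (nπ/d)·cos(nπx/d) and d²/dx² sin(nπx/d) = −(nπ/d)²·sin(nπx/d); on 0 ≤ x ≤ d, ∫sin²(nπx/d) dx = d/2 and ∫sin(nπx/d)·cos(nπx/d) dx = 0.
⟨T⟩ = 1.2024.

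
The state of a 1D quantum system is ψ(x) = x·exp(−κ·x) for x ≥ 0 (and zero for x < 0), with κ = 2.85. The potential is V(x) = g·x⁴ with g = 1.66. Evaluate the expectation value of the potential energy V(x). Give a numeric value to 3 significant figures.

0.566

⟨V⟩ = ∫ V(x)·|ψ|² dx / ∫|ψ|² dx.
Every integrand reduces to terms xʲ·e^(−2κx) on [0, ∞); use ∫₀^∞ xʲ·e^(−2κx) dx = j!/(2κ)^(j+1).
State is unnormalized: ∫|ψ|² dx = 0.010800, and ∫ψ*·V(x)·ψ dx = 0.0061139, so ⟨V⟩ = 0.0061139 / 0.010800.
⟨V⟩ = 0.56612.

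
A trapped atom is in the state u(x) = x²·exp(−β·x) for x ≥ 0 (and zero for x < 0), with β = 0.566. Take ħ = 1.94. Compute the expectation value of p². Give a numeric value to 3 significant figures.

p² u = −ħ² d²u/dx²; ⟨p²⟩ = −ħ² ∫ u*·u'' dx / ∫|u|² dx.
Differentiate x²·exp(−β·x) with the product rule; every integrand then reduces to terms xʲ·e^(−2βx) on [0, ∞), with ∫₀^∞ xʲ·e^(−2βx) dx = j!/(2β)^(j+1).
State is unnormalized: ∫|u|² dx = 12.912, and ∫u*·(−ħ² u'') dx = 5.1891, so ⟨p²⟩ = 5.1891 / 12.912.
⟨p²⟩ = 0.40190.

0.402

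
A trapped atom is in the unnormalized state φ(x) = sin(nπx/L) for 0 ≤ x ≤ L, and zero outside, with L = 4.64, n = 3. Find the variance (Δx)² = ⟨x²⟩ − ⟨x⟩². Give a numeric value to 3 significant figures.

1.67

Compute ⟨x⟩ and ⟨x²⟩ separately, then (Δx)² = ⟨x²⟩ − ⟨x⟩².
With sin²θ = (1 − cos2θ)/2 on 0 ≤ x ≤ L: ∫sin²(nπx/L) dx = L/2, ∫x·sin²(nπx/L) dx = L²/4, ∫x²·sin²(nπx/L) dx = L³·(1/6 − 1/(4n²π²)); higher powers xᵏ the same way, integrating xᵏ·cos(2nπx/L) by parts.
Normalization: ∫|φ|² dx = 2.3200.
⟨x⟩ = 2.3200 and ⟨x²⟩ = 7.0553.
(Δx)² = 7.0553 − (2.3200)² = 1.6729.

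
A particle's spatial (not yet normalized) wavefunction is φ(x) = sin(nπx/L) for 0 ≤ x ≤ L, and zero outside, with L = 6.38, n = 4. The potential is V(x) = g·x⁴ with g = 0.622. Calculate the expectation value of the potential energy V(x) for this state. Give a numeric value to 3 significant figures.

200.

⟨V⟩ = ∫ V(x)·|φ|² dx / ∫|φ|² dx.
With sin²θ = (1 − cos2θ)/2 on 0 ≤ x ≤ L: ∫sin²(nπx/L) dx = L/2, ∫x·sin²(nπx/L) dx = L²/4, ∫x²·sin²(nπx/L) dx = L³·(1/6 − 1/(4n²π²)); higher powers xᵏ the same way, integrating xᵏ·cos(2nπx/L) by parts.
State is unnormalized: ∫|φ|² dx = 3.1900, and ∫φ*·V(x)·φ dx = 636.88, so ⟨V⟩ = 636.88 / 3.1900.
⟨V⟩ = 199.65.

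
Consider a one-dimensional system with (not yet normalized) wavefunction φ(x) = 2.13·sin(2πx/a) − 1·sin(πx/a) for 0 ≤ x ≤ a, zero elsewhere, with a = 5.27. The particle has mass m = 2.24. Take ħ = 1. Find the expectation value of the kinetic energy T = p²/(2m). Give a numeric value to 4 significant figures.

T = −(ħ²/2m) d²/dx², so ⟨T⟩ = −(ħ²/2m) ∫ φ*·φ'' dx / ∫|φ|² dx; with m = 2.24.
d²/dx² sin(jπx/a) = −(jπ/a)²·sin(jπx/a); on 0 ≤ x ≤ a, ∫sin²(jπx/a) dx = a/2 and ∫sin(jπx/a)·sin(lπx/a) dx = 0 for j ≠ l, so only diagonal terms survive in ∫|φ|² and ∫φ·φ″; ∫φ·φ′ dx = [φ²/2] between the walls = 0.
State is unnormalized: ∫|φ|² dx = 14.590, and ∫φ*·(−ħ²/2m · φ'') dx = 4.0022, so ⟨T⟩ = 4.0022 / 14.590.
⟨T⟩ = 0.27431.

0.2743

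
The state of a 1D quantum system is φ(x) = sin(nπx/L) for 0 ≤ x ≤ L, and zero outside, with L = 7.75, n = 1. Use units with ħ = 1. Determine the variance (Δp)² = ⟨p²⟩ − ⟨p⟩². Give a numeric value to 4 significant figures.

0.1643

Compute ⟨p⟩ and ⟨p²⟩ separately; (Δp)² = ⟨p²⟩ − ⟨p⟩².
d/dx sin(nπx/L) = (nπ/L)·cos(nπx/L) and d²/dx² sin(nπx/L) = −(nπ/L)²·sin(nπx/L); on 0 ≤ x ≤ L, ∫sin²(nπx/L) dx = L/2 and ∫sin(nπx/L)·cos(nπx/L) dx = 0.
Normalization: ∫|φ|² dx = 3.8750.
⟨p⟩ = 0.0000 and ⟨p²⟩ = 0.16432.
(Δp)² = 0.16432 − (0.0000)² = 0.16432.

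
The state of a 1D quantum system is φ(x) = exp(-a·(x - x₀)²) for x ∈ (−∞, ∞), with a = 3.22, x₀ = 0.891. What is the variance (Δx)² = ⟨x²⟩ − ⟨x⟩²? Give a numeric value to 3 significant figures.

Compute ⟨x⟩ and ⟨x²⟩ separately, then (Δx)² = ⟨x²⟩ − ⟨x⟩².
Gaussian moments (u = x − x₀): ∫u^(2j)·e^(−2au²) du = (2j−1)!!/(4a)^j · √(π/(2a)), odd powers integrate to 0; here √(π/(2a)) = 0.69844.
Normalization: ∫|φ|² dx = 0.69844.
⟨x⟩ = 0.89100 and ⟨x²⟩ = 0.87152.
(Δx)² = 0.87152 − (0.89100)² = 0.077640.

0.0776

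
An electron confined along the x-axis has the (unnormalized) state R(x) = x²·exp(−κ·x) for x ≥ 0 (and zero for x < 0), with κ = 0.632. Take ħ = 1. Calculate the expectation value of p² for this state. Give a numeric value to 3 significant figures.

p² R = −ħ² d²R/dx²; ⟨p²⟩ = −ħ² ∫ R*·R'' dx / ∫|R|² dx.
Differentiate x²·exp(−κ·x) with the product rule; every integrand then reduces to terms xʲ·e^(−2κx) on [0, ∞), with ∫₀^∞ xʲ·e^(−2κx) dx = j!/(2κ)^(j+1).
State is unnormalized: ∫|R|² dx = 7.4383, and ∫R*·(−ħ² R'') dx = 0.99035, so ⟨p²⟩ = 0.99035 / 7.4383.
⟨p²⟩ = 0.13314.

0.133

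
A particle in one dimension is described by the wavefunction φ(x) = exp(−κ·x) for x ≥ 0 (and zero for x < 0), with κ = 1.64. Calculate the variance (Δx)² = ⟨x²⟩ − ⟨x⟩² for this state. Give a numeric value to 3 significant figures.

0.0930

Compute ⟨x⟩ and ⟨x²⟩ separately, then (Δx)² = ⟨x²⟩ − ⟨x⟩².
Every integrand reduces to terms xʲ·e^(−2κx) on [0, ∞); use ∫₀^∞ xʲ·e^(−2κx) dx = j!/(2κ)^(j+1).
Normalization: ∫|φ|² dx = 0.30488.
⟨x⟩ = 0.30488 and ⟨x²⟩ = 0.18590.
(Δx)² = 0.18590 − (0.30488)² = 0.092951.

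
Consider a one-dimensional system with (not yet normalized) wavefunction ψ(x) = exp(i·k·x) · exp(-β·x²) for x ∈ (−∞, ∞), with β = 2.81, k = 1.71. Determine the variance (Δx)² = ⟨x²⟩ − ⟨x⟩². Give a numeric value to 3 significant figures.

0.0890

Compute ⟨x⟩ and ⟨x²⟩ separately, then (Δx)² = ⟨x²⟩ − ⟨x⟩².
Gaussian moments: ∫x^(2j)·e^(−2βx²) dx = (2j−1)!!/(4β)^j · √(π/(2β)), odd powers integrate to 0; here √(π/(2β)) = 0.74766.
Normalization: ∫|ψ|² dx = 0.74766.
⟨x⟩ = 0.0000 and ⟨x²⟩ = 0.088968.
(Δx)² = 0.088968 − (0.0000)² = 0.088968.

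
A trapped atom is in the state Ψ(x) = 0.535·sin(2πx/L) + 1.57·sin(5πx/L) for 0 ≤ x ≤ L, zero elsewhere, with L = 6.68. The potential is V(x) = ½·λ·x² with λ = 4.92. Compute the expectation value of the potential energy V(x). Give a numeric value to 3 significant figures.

⟨V⟩ = ∫ V(x)·|Ψ|² dx / ∫|Ψ|² dx.
On 0 ≤ x ≤ L (j ≠ l): ∫sin²(jπx/L) dx = L/2, ∫sin(jπx/L)·sin(lπx/L) dx = 0; diagonal moments ∫x·sin²(jπx/L) dx = L²/4, ∫x²·sin²(jπx/L) dx = L³·(1/6 − 1/(4j²π²)); cross terms ∫x·sin(jπx/L)·sin(lπx/L) dx = 0 for j + l even and −4jlL²/(π²(j² − l²)²) for j + l odd, ∫x²·sin(jπx/L)·sin(lπx/L) dx = (−1)^(j+l)·4jlL³/(π²(j² − l²)²); higher powers the same way via product-to-sum and parts.
State is unnormalized: ∫|Ψ|² dx = 9.1888, and ∫Ψ*·V(x)·Ψ dx = 321.74, so ⟨V⟩ = 321.74 / 9.1888.
⟨V⟩ = 35.014.

35.0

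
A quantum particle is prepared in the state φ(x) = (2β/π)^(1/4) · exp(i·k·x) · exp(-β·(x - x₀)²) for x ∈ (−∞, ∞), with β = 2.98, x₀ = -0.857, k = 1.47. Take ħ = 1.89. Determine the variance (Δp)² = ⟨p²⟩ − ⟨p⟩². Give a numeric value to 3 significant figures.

10.6

Compute ⟨p⟩ and ⟨p²⟩ separately; (Δp)² = ⟨p²⟩ − ⟨p⟩².
Gaussian moments (u = x − x₀): ∫u^(2j)·e^(−2βu²) du = (2j−1)!!/(4β)^j · √(π/(2β)), odd powers integrate to 0; here √(π/(2β)) = 0.72603. Derivatives: φ′ = (ik − 2βu)·φ, φ″ = ((ik − 2βu)² − 2β)·φ; the odd-in-u pieces drop out.
⟨p⟩ = 2.7783 and ⟨p²⟩ = 18.364.
(Δp)² = 18.364 − (2.7783)² = 10.645.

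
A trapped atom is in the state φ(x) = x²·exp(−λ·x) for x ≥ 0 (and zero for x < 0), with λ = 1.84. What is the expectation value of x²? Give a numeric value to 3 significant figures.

2.22

⟨x²⟩ = ∫ x²·|φ|² dx / ∫|φ|² dx (integrals over the domain).
Every integrand reduces to terms xʲ·e^(−2λx) on [0, ∞); use ∫₀^∞ xʲ·e^(−2λx) dx = j!/(2λ)^(j+1).
State is unnormalized: ∫|φ|² dx = 0.035561, and ∫φ*·x²·φ dx = 0.078777, so ⟨x²⟩ = 0.078777 / 0.035561.
⟨x²⟩ = 2.2153.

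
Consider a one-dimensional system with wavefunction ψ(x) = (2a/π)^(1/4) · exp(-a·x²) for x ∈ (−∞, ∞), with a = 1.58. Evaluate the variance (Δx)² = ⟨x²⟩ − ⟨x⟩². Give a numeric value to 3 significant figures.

0.158

Compute ⟨x⟩ and ⟨x²⟩ separately, then (Δx)² = ⟨x²⟩ − ⟨x⟩².
Gaussian moments: ∫x^(2j)·e^(−2ax²) dx = (2j−1)!!/(4a)^j · √(π/(2a)), odd powers integrate to 0; here √(π/(2a)) = 0.99708.
⟨x⟩ = 0.0000 and ⟨x²⟩ = 0.15823.
(Δx)² = 0.15823 − (0.0000)² = 0.15823.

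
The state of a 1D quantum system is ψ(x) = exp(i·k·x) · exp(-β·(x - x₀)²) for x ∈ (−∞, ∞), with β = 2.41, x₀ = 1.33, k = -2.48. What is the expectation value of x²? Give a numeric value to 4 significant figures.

⟨x²⟩ = ∫ x²·|ψ|² dx / ∫|ψ|² dx (integrals over the domain).
Gaussian moments (u = x − x₀): ∫u^(2j)·e^(−2βu²) du = (2j−1)!!/(4β)^j · √(π/(2β)), odd powers integrate to 0; here √(π/(2β)) = 0.80733.
State is unnormalized: ∫|ψ|² dx = 0.80733, and ∫ψ*·x²·ψ dx = 1.5118, so ⟨x²⟩ = 1.5118 / 0.80733.
⟨x²⟩ = 1.8726.

1.873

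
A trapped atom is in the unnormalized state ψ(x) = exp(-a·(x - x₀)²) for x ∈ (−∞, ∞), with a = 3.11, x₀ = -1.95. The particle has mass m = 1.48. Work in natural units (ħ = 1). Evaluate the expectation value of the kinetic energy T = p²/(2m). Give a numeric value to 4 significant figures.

1.051

T = −(ħ²/2m) d²/dx², so ⟨T⟩ = −(ħ²/2m) ∫ ψ*·ψ'' dx / ∫|ψ|² dx; with m = 1.48.
Gaussian moments (u = x − x₀): ∫u^(2j)·e^(−2au²) du = (2j−1)!!/(4a)^j · √(π/(2a)), odd powers integrate to 0; here √(π/(2a)) = 0.71069. Derivatives: d/dx e^(−au²) = −2au·e^(−au²), d²/dx² e^(−au²) = (4a²u² − 2a)·e^(−au²).
State is unnormalized: ∫|ψ|² dx = 0.71069, and ∫ψ*·(−ħ²/2m · ψ'') dx = 0.74670, so ⟨T⟩ = 0.74670 / 0.71069.
⟨T⟩ = 1.0507.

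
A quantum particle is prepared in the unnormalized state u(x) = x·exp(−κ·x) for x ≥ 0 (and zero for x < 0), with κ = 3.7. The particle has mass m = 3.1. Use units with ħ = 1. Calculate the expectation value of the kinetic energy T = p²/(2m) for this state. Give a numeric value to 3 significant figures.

T = −(ħ²/2m) d²/dx², so ⟨T⟩ = −(ħ²/2m) ∫ u*·u'' dx / ∫|u|² dx; with m = 3.1.
Differentiate x·exp(−κ·x) with the product rule; every integrand then reduces to terms xʲ·e^(−2κx) on [0, ∞), with ∫₀^∞ xʲ·e^(−2κx) dx = j!/(2κ)^(j+1).
State is unnormalized: ∫|u|² dx = 0.0049355, and ∫u*·(−ħ²/2m · u'') dx = 0.010898, so ⟨T⟩ = 0.010898 / 0.0049355.
⟨T⟩ = 2.2081.

2.21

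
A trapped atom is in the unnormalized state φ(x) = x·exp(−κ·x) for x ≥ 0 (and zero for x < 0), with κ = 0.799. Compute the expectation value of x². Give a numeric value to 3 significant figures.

4.70

⟨x²⟩ = ∫ x²·|φ|² dx / ∫|φ|² dx (integrals over the domain).
Every integrand reduces to terms xʲ·e^(−2κx) on [0, ∞); use ∫₀^∞ xʲ·e^(−2κx) dx = j!/(2κ)^(j+1).
State is unnormalized: ∫|φ|² dx = 0.49012, and ∫φ*·x²·φ dx = 2.3032, so ⟨x²⟩ = 2.3032 / 0.49012.
⟨x²⟩ = 4.6992.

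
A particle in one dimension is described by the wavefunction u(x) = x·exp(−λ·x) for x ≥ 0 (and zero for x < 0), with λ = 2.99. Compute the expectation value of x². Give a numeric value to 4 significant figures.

0.3356

⟨x²⟩ = ∫ x²·|u|² dx / ∫|u|² dx (integrals over the domain).
Every integrand reduces to terms xʲ·e^(−2λx) on [0, ∞); use ∫₀^∞ xʲ·e^(−2λx) dx = j!/(2λ)^(j+1).
State is unnormalized: ∫|u|² dx = 0.0093525, and ∫u*·x²·u dx = 0.0031384, so ⟨x²⟩ = 0.0031384 / 0.0093525.
⟨x²⟩ = 0.33557.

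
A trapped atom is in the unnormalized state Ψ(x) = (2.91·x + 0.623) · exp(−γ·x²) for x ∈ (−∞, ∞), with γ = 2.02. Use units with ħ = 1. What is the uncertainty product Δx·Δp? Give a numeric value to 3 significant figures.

Δx = √(⟨x²⟩−⟨x⟩²), Δp = √(⟨p²⟩−⟨p⟩²).
Expand each integrand as polynomial × e^(−2γx²) and use ∫x^(2j)·e^(−2γx²) dx = (2j−1)!!/(4γ)^j · √(π/(2γ)), odd powers → 0; here √(π/(2γ)) = 0.88183. Differentiate with the product rule, d/dx e^(−γx²) = −2γx·e^(−γx²).
Normalization: ∫|Ψ|² dx = 1.2664.
⟨x⟩ = 0.31246, ⟨x²⟩ = 0.30439 ⇒ Δx = 0.45471.
⟨p⟩ = 0.0000, ⟨p²⟩ = 4.9682 ⇒ Δp = 2.2289.
Δx·Δp = 1.0135.

1.01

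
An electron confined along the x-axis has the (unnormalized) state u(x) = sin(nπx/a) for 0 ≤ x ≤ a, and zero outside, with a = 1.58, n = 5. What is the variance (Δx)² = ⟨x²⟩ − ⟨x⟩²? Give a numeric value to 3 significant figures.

Compute ⟨x⟩ and ⟨x²⟩ separately, then (Δx)² = ⟨x²⟩ − ⟨x⟩².
With sin²θ = (1 − cos2θ)/2 on 0 ≤ x ≤ a: ∫sin²(nπx/a) dx = a/2, ∫x·sin²(nπx/a) dx = a²/4, ∫x²·sin²(nπx/a) dx = a³·(1/6 − 1/(4n²π²)); higher powers xᵏ the same way, integrating xᵏ·cos(2nπx/a) by parts.
Normalization: ∫|u|² dx = 0.79000.
⟨x⟩ = 0.79000 and ⟨x²⟩ = 0.82707.
(Δx)² = 0.82707 − (0.79000)² = 0.20297.

0.203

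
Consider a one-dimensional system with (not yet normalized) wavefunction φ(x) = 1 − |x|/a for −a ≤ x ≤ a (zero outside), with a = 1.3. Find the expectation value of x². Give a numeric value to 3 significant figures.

⟨x²⟩ = ∫ x²·|φ|² dx / ∫|φ|² dx (integrals over the domain).
φ is even, so ∫ over [−a, a] = 2∫₀ᵃ with φ = 1 − x/a there: ∫₀ᵃ (1 − x/a)² dx = a/3, ∫₀ᵃ x²(1 − x/a)² dx = a³/30, ∫₀ᵃ x⁴(1 − x/a)² dx = a⁵/105.
State is unnormalized: ∫|φ|² dx = 0.86667, and ∫φ*·x²·φ dx = 0.14647, so ⟨x²⟩ = 0.14647 / 0.86667.
⟨x²⟩ = 0.16900.

0.169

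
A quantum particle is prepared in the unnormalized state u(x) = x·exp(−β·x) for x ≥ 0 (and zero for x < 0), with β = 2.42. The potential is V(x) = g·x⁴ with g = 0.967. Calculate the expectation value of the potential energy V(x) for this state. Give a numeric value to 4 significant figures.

⟨V⟩ = ∫ V(x)·|u|² dx / ∫|u|² dx.
Every integrand reduces to terms xʲ·e^(−2βx) on [0, ∞); use ∫₀^∞ xʲ·e^(−2βx) dx = j!/(2β)^(j+1).
State is unnormalized: ∫|u|² dx = 0.017640, and ∫u*·V(x)·u dx = 0.011190, so ⟨V⟩ = 0.011190 / 0.017640.
⟨V⟩ = 0.63438.

0.6344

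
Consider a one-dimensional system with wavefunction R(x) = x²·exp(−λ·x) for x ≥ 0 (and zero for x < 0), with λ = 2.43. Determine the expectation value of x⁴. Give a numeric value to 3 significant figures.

⟨x⁴⟩ = ∫ x⁴·|R|² dx / ∫|R|² dx (integrals over the domain).
Every integrand reduces to terms xʲ·e^(−2λx) on [0, ∞); use ∫₀^∞ xʲ·e^(−2λx) dx = j!/(2λ)^(j+1).
State is unnormalized: ∫|R|² dx = 0.0088518, and ∫R*·x⁴·R dx = 0.026656, so ⟨x⁴⟩ = 0.026656 / 0.0088518.
⟨x⁴⟩ = 3.0114.

3.01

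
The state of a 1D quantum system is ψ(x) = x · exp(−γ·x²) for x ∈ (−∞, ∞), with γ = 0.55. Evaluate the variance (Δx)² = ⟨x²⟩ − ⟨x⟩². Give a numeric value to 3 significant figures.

Compute ⟨x⟩ and ⟨x²⟩ separately, then (Δx)² = ⟨x²⟩ − ⟨x⟩².
Expand each integrand as polynomial × e^(−2γx²) and use ∫x^(2j)·e^(−2γx²) dx = (2j−1)!!/(4γ)^j · √(π/(2γ)), odd powers → 0; here √(π/(2γ)) = 1.6900.
Normalization: ∫|ψ|² dx = 0.76817.
⟨x⟩ = 0.0000 and ⟨x²⟩ = 1.3636.
(Δx)² = 1.3636 − (0.0000)² = 1.3636.

1.36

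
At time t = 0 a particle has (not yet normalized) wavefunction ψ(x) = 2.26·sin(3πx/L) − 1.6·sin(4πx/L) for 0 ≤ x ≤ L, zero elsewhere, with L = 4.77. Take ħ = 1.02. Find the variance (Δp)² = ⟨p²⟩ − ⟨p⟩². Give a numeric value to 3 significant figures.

Compute ⟨p⟩ and ⟨p²⟩ separately; (Δp)² = ⟨p²⟩ − ⟨p⟩².
d²/dx² sin(jπx/L) = −(jπ/L)²·sin(jπx/L); on 0 ≤ x ≤ L, ∫sin²(jπx/L) dx = L/2 and ∫sin(jπx/L)·sin(lπx/L) dx = 0 for j ≠ l, so only diagonal terms survive in ∫|ψ|² and ∫ψ·ψ″; ∫ψ·ψ′ dx = [ψ²/2] between the walls = 0.
Normalization: ∫|ψ|² dx = 18.287.
⟨p⟩ = 0.0000 and ⟨p²⟩ = 5.1164.
(Δp)² = 5.1164 − (0.0000)² = 5.1164.

5.12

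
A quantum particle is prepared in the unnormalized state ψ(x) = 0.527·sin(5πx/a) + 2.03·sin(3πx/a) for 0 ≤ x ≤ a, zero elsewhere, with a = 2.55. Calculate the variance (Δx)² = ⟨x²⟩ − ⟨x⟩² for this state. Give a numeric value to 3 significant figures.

Compute ⟨x⟩ and ⟨x²⟩ separately, then (Δx)² = ⟨x²⟩ − ⟨x⟩².
On 0 ≤ x ≤ a (j ≠ l): ∫sin²(jπx/a) dx = a/2, ∫sin(jπx/a)·sin(lπx/a) dx = 0; diagonal moments ∫x·sin²(jπx/a) dx = a²/4, ∫x²·sin²(jπx/a) dx = a³·(1/6 − 1/(4j²π²)); cross terms ∫x·sin(jπx/a)·sin(lπx/a) dx = 0 for j + l even and −4jla²/(π²(j² − l²)²) for j + l odd, ∫x²·sin(jπx/a)·sin(lπx/a) dx = (−1)^(j+l)·4jla³/(π²(j² − l²)²); higher powers the same way via product-to-sum and parts.
Normalization: ∫|ψ|² dx = 5.6083.
⟨x⟩ = 1.2750 and ⟨x²⟩ = 2.2826.
(Δx)² = 2.2826 − (1.2750)² = 0.65698.

0.657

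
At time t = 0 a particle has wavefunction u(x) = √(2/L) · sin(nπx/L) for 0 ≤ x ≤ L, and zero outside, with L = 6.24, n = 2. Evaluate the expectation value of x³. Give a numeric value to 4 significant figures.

⟨x³⟩ = ∫ x³·|u|² dx (integrals over the domain).
With sin²θ = (1 − cos2θ)/2 on 0 ≤ x ≤ L: ∫sin²(nπx/L) dx = L/2, ∫x·sin²(nπx/L) dx = L²/4, ∫x²·sin²(nπx/L) dx = L³·(1/6 − 1/(4n²π²)); higher powers xᵏ the same way, integrating xᵏ·cos(2nπx/L) by parts.
⟨x³⟩ = 56.127.

56.13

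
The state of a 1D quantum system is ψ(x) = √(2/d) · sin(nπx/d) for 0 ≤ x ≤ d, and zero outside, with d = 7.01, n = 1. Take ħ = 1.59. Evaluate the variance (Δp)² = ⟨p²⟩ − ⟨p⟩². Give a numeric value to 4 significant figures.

0.5078

Compute ⟨p⟩ and ⟨p²⟩ separately; (Δp)² = ⟨p²⟩ − ⟨p⟩².
d/dx sin(nπx/d) = (nπ/d)·cos(nπx/d) and d²/dx² sin(nπx/d) = −(nπ/d)²·sin(nπx/d); on 0 ≤ x ≤ d, ∫sin²(nπx/d) dx = d/2 and ∫sin(nπx/d)·cos(nπx/d) dx = 0.
⟨p⟩ = 0.0000 and ⟨p²⟩ = 0.50776.
(Δp)² = 0.50776 − (0.0000)² = 0.50776.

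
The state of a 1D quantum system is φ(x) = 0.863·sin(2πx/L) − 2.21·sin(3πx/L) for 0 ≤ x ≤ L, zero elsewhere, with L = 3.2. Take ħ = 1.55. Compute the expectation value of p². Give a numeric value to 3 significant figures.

19.3

p² φ = −ħ² d²φ/dx²; ⟨p²⟩ = −ħ² ∫ φ*·φ'' dx / ∫|φ|² dx.
d²/dx² sin(jπx/L) = −(jπ/L)²·sin(jπx/L); on 0 ≤ x ≤ L, ∫sin²(jπx/L) dx = L/2 and ∫sin(jπx/L)·sin(lπx/L) dx = 0 for j ≠ l, so only diagonal terms survive in ∫|φ|² and ∫φ·φ″; ∫φ·φ′ dx = [φ²/2] between the walls = 0.
State is unnormalized: ∫|φ|² dx = 9.0062, and ∫φ*·(−ħ² φ'') dx = 173.90, so ⟨p²⟩ = 173.90 / 9.0062.
⟨p²⟩ = 19.308.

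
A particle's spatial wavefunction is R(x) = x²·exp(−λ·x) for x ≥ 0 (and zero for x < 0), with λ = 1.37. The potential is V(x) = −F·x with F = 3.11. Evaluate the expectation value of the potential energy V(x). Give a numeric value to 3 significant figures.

-5.68

⟨V⟩ = ∫ V(x)·|R|² dx / ∫|R|² dx.
Every integrand reduces to terms xʲ·e^(−2λx) on [0, ∞); use ∫₀^∞ xʲ·e^(−2λx) dx = j!/(2λ)^(j+1).
State is unnormalized: ∫|R|² dx = 0.15540, and ∫R*·V(x)·R dx = -0.88194, so ⟨V⟩ = -0.88194 / 0.15540.
⟨V⟩ = -5.6752.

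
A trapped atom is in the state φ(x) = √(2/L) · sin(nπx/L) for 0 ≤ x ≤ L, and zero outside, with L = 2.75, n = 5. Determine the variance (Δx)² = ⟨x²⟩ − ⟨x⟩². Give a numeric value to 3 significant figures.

Compute ⟨x⟩ and ⟨x²⟩ separately, then (Δx)² = ⟨x²⟩ − ⟨x⟩².
With sin²θ = (1 − cos2θ)/2 on 0 ≤ x ≤ L: ∫sin²(nπx/L) dx = L/2, ∫x·sin²(nπx/L) dx = L²/4, ∫x²·sin²(nπx/L) dx = L³·(1/6 − 1/(4n²π²)); higher powers xᵏ the same way, integrating xᵏ·cos(2nπx/L) by parts.
⟨x⟩ = 1.3750 and ⟨x²⟩ = 2.5055.
(Δx)² = 2.5055 − (1.3750)² = 0.61488.

0.615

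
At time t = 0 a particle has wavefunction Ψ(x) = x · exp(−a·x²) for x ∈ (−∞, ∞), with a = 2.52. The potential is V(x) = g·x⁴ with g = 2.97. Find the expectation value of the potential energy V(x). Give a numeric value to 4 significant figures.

0.4385

⟨V⟩ = ∫ V(x)·|Ψ|² dx / ∫|Ψ|² dx.
Expand each integrand as polynomial × e^(−2ax²) and use ∫x^(2j)·e^(−2ax²) dx = (2j−1)!!/(4a)^j · √(π/(2a)), odd powers → 0; here √(π/(2a)) = 0.78951.
State is unnormalized: ∫|Ψ|² dx = 0.078325, and ∫Ψ*·V(x)·Ψ dx = 0.034342, so ⟨V⟩ = 0.034342 / 0.078325.
⟨V⟩ = 0.43846.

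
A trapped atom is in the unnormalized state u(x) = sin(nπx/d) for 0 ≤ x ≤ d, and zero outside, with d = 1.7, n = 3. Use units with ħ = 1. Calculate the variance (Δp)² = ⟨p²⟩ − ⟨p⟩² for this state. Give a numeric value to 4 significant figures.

30.74

Compute ⟨p⟩ and ⟨p²⟩ separately; (Δp)² = ⟨p²⟩ − ⟨p⟩².
d/dx sin(nπx/d) = (nπ/d)·cos(nπx/d) and d²/dx² sin(nπx/d) = −(nπ/d)²·sin(nπx/d); on 0 ≤ x ≤ d, ∫sin²(nπx/d) dx = d/2 and ∫sin(nπx/d)·cos(nπx/d) dx = 0.
Normalization: ∫|u|² dx = 0.85000.
⟨p⟩ = 0.0000 and ⟨p²⟩ = 30.736.
(Δp)² = 30.736 − (0.0000)² = 30.736.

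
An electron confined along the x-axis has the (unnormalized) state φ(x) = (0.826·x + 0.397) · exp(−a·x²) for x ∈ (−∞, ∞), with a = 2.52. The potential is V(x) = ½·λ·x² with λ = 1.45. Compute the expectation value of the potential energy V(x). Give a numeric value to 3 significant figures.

0.115

⟨V⟩ = ∫ V(x)·|φ|² dx / ∫|φ|² dx.
Expand each integrand as polynomial × e^(−2ax²) and use ∫x^(2j)·e^(−2ax²) dx = (2j−1)!!/(4a)^j · √(π/(2a)), odd powers → 0; here √(π/(2a)) = 0.78951.
State is unnormalized: ∫|φ|² dx = 0.17787, and ∫φ*·V(x)·φ dx = 0.020481, so ⟨V⟩ = 0.020481 / 0.17787.
⟨V⟩ = 0.11514.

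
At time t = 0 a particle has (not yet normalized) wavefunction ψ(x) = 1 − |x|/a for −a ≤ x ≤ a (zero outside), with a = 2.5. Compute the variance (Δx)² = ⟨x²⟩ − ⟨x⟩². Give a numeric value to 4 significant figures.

Compute ⟨x⟩ and ⟨x²⟩ separately, then (Δx)² = ⟨x²⟩ − ⟨x⟩².
ψ is even, so ∫ over [−a, a] = 2∫₀ᵃ with ψ = 1 − x/a there: ∫₀ᵃ (1 − x/a)² dx = a/3, ∫₀ᵃ x²(1 − x/a)² dx = a³/30, ∫₀ᵃ x⁴(1 − x/a)² dx = a⁵/105.
Normalization: ∫|ψ|² dx = 1.6667.
⟨x⟩ = 0.0000 and ⟨x²⟩ = 0.62500.
(Δx)² = 0.62500 − (0.0000)² = 0.62500.

0.6250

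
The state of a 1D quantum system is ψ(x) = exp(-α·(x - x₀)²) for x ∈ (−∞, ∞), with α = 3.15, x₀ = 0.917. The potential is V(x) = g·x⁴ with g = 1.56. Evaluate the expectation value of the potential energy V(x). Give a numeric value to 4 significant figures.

1.757

⟨V⟩ = ∫ V(x)·|ψ|² dx / ∫|ψ|² dx.
Gaussian moments (u = x − x₀): ∫u^(2j)·e^(−2αu²) du = (2j−1)!!/(4α)^j · √(π/(2α)), odd powers integrate to 0; here √(π/(2α)) = 0.70616.
State is unnormalized: ∫|ψ|² dx = 0.70616, and ∫ψ*·V(x)·ψ dx = 1.2409, so ⟨V⟩ = 1.2409 / 0.70616.
⟨V⟩ = 1.7572.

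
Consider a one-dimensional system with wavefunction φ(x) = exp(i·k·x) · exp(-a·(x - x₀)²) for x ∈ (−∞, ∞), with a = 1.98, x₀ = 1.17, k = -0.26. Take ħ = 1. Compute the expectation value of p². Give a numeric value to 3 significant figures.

2.05

p² φ = −ħ² d²φ/dx²; ⟨p²⟩ = −ħ² ∫ φ*·φ'' dx / ∫|φ|² dx.
Gaussian moments (u = x − x₀): ∫u^(2j)·e^(−2au²) du = (2j−1)!!/(4a)^j · √(π/(2a)), odd powers integrate to 0; here √(π/(2a)) = 0.89069. Derivatives: φ′ = (ik − 2au)·φ, φ″ = ((ik − 2au)² − 2a)·φ; the odd-in-u pieces drop out.
State is unnormalized: ∫|φ|² dx = 0.89069, and ∫φ*·(−ħ² φ'') dx = 1.8238, so ⟨p²⟩ = 1.8238 / 0.89069.
⟨p²⟩ = 2.0476.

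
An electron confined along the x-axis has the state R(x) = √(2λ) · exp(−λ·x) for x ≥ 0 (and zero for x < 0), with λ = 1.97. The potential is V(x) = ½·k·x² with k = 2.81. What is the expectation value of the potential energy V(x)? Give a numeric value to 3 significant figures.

0.181

⟨V⟩ = ∫ V(x)·|R|² dx.
Every integrand reduces to terms xʲ·e^(−2λx) on [0, ∞); use ∫₀^∞ xʲ·e^(−2λx) dx = j!/(2λ)^(j+1).
⟨V⟩ = 0.18101.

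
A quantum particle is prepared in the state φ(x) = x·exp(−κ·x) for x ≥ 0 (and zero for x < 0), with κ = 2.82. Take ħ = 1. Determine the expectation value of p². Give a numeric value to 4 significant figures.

p² φ = −ħ² d²φ/dx²; ⟨p²⟩ = −ħ² ∫ φ*·φ'' dx / ∫|φ|² dx.
Differentiate x·exp(−κ·x) with the product rule; every integrand then reduces to terms xʲ·e^(−2κx) on [0, ∞), with ∫₀^∞ xʲ·e^(−2κx) dx = j!/(2κ)^(j+1).
State is unnormalized: ∫|φ|² dx = 0.011148, and ∫φ*·(−ħ² φ'') dx = 0.088652, so ⟨p²⟩ = 0.088652 / 0.011148.
⟨p²⟩ = 7.9524.

7.952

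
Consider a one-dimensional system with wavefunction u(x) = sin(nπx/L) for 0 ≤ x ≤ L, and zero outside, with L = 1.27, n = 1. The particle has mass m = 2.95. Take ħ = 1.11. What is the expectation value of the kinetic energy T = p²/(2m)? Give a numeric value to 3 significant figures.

1.28

T = −(ħ²/2m) d²/dx², so ⟨T⟩ = −(ħ²/2m) ∫ u*·u'' dx / ∫|u|² dx; with m = 2.95.
d/dx sin(nπx/L) = (nπ/L)·cos(nπx/L) and d²/dx² sin(nπx/L) = −(nπ/L)²·sin(nπx/L); on 0 ≤ x ≤ L, ∫sin²(nπx/L) dx = L/2 and ∫sin(nπx/L)·cos(nπx/L) dx = 0.
State is unnormalized: ∫|u|² dx = 0.63500, and ∫u*·(−ħ²/2m · u'') dx = 0.81145, so ⟨T⟩ = 0.81145 / 0.63500.
⟨T⟩ = 1.2779.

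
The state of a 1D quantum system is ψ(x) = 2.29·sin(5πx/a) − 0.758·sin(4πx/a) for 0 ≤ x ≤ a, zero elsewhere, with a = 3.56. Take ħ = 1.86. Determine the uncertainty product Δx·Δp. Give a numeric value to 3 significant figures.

7.42

Δx = √(⟨x²⟩−⟨x⟩²), Δp = √(⟨p²⟩−⟨p⟩²).
On 0 ≤ x ≤ a (j ≠ l): ∫sin²(jπx/a) dx = a/2, ∫sin(jπx/a)·sin(lπx/a) dx = 0; diagonal moments ∫x·sin²(jπx/a) dx = a²/4, ∫x²·sin²(jπx/a) dx = a³·(1/6 − 1/(4j²π²)); cross terms ∫x·sin(jπx/a)·sin(lπx/a) dx = 0 for j + l even and −4jla²/(π²(j² − l²)²) for j + l odd, ∫x²·sin(jπx/a)·sin(lπx/a) dx = (−1)^(j+l)·4jla³/(π²(j² − l²)²); higher powers the same way via product-to-sum and parts. d²/dx² sin(jπx/a) = −(jπ/a)²·sin(jπx/a); on 0 ≤ x ≤ a, ∫sin²(jπx/a) dx = a/2 and ∫sin(jπx/a)·sin(lπx/a) dx = 0 for j ≠ l, so only diagonal terms survive in ∫|ψ|² and ∫ψ·ψ″; ∫ψ·ψ′ dx = [ψ²/2] between the walls = 0.
Normalization: ∫|ψ|² dx = 10.357.
⟨x⟩ = 2.2051, ⟨x²⟩ = 5.7108 ⇒ Δx = 0.92104.
⟨p⟩ = 0.0000, ⟨p²⟩ = 64.960 ⇒ Δp = 8.0598.
Δx·Δp = 7.4234.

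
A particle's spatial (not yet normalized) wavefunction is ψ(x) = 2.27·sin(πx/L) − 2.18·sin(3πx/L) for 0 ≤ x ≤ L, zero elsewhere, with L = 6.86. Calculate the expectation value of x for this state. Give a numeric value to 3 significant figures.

⟨x⟩ = ∫ x·|ψ|² dx / ∫|ψ|² dx (integrals over the domain).
On 0 ≤ x ≤ L (j ≠ l): ∫sin²(jπx/L) dx = L/2, ∫sin(jπx/L)·sin(lπx/L) dx = 0; diagonal moments ∫x·sin²(jπx/L) dx = L²/4, ∫x²·sin²(jπx/L) dx = L³·(1/6 − 1/(4j²π²)); cross terms ∫x·sin(jπx/L)·sin(lπx/L) dx = 0 for j + l even and −4jlL²/(π²(j² − l²)²) for j + l odd, ∫x²·sin(jπx/L)·sin(lπx/L) dx = (−1)^(j+l)·4jlL³/(π²(j² − l²)²); higher powers the same way via product-to-sum and parts.
State is unnormalized: ∫|ψ|² dx = 33.975, and ∫ψ*·x·ψ dx = 116.53, so ⟨x⟩ = 116.53 / 33.975.
⟨x⟩ = 3.4300.

3.43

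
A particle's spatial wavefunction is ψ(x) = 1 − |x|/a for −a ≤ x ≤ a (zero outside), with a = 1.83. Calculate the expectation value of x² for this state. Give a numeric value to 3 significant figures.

0.335

⟨x²⟩ = ∫ x²·|ψ|² dx / ∫|ψ|² dx (integrals over the domain).
ψ is even, so ∫ over [−a, a] = 2∫₀ᵃ with ψ = 1 − x/a there: ∫₀ᵃ (1 − x/a)² dx = a/3, ∫₀ᵃ x²(1 − x/a)² dx = a³/30, ∫₀ᵃ x⁴(1 − x/a)² dx = a⁵/105.
State is unnormalized: ∫|ψ|² dx = 1.2200, and ∫ψ*·x²·ψ dx = 0.40857, so ⟨x²⟩ = 0.40857 / 1.2200.
⟨x²⟩ = 0.33489.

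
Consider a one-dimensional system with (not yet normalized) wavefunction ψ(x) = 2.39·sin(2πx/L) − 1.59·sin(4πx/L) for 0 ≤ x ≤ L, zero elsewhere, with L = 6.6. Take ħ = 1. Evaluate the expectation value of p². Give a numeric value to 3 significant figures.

1.74

p² ψ = −ħ² d²ψ/dx²; ⟨p²⟩ = −ħ² ∫ ψ*·ψ'' dx / ∫|ψ|² dx.
d²/dx² sin(jπx/L) = −(jπ/L)²·sin(jπx/L); on 0 ≤ x ≤ L, ∫sin²(jπx/L) dx = L/2 and ∫sin(jπx/L)·sin(lπx/L) dx = 0 for j ≠ l, so only diagonal terms survive in ∫|ψ|² and ∫ψ·ψ″; ∫ψ·ψ′ dx = [ψ²/2] between the walls = 0.
State is unnormalized: ∫|ψ|² dx = 27.193, and ∫ψ*·(−ħ² ψ'') dx = 47.328, so ⟨p²⟩ = 47.328 / 27.193.
⟨p²⟩ = 1.7405.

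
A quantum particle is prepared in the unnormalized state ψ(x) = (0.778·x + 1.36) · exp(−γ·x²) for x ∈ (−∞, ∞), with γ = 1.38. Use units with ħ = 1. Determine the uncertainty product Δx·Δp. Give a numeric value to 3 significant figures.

Δx = √(⟨x²⟩−⟨x⟩²), Δp = √(⟨p²⟩−⟨p⟩²).
Expand each integrand as polynomial × e^(−2γx²) and use ∫x^(2j)·e^(−2γx²) dx = (2j−1)!!/(4γ)^j · √(π/(2γ)), odd powers → 0; here √(π/(2γ)) = 1.0669. Differentiate with the product rule, d/dx e^(−γx²) = −2γx·e^(−γx²).
Normalization: ∫|ψ|² dx = 2.0903.
⟨x⟩ = 0.19567, ⟨x²⟩ = 0.20144 ⇒ Δx = 0.40392.
⟨p⟩ = 0.0000, ⟨p²⟩ = 1.5345 ⇒ Δp = 1.2387.
Δx·Δp = 0.50035.

0.500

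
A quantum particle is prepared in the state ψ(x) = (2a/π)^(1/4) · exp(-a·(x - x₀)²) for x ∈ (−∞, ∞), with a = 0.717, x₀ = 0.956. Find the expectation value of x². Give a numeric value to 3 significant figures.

1.26

⟨x²⟩ = ∫ x²·|ψ|² dx (integrals over the domain).
Gaussian moments (u = x − x₀): ∫u^(2j)·e^(−2au²) du = (2j−1)!!/(4a)^j · √(π/(2a)), odd powers integrate to 0; here √(π/(2a)) = 1.4801.
⟨x²⟩ = 1.2626.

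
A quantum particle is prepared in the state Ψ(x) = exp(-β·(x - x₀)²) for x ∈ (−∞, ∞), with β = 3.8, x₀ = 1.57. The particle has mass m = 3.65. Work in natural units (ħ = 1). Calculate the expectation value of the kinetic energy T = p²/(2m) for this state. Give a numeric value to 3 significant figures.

0.521

T = −(ħ²/2m) d²/dx², so ⟨T⟩ = −(ħ²/2m) ∫ Ψ*·Ψ'' dx / ∫|Ψ|² dx; with m = 3.65.
Gaussian moments (u = x − x₀): ∫u^(2j)·e^(−2βu²) du = (2j−1)!!/(4β)^j · √(π/(2β)), odd powers integrate to 0; here √(π/(2β)) = 0.64294. Derivatives: d/dx e^(−βu²) = −2βu·e^(−βu²), d²/dx² e^(−βu²) = (4β²u² − 2β)·e^(−βu²).
State is unnormalized: ∫|Ψ|² dx = 0.64294, and ∫Ψ*·(−ħ²/2m · Ψ'') dx = 0.33468, so ⟨T⟩ = 0.33468 / 0.64294.
⟨T⟩ = 0.52055.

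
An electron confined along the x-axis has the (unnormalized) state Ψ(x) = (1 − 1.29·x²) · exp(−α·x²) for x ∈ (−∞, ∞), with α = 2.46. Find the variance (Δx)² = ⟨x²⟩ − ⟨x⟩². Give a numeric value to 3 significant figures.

0.0607

Compute ⟨x⟩ and ⟨x²⟩ separately, then (Δx)² = ⟨x²⟩ − ⟨x⟩².
Expand each integrand as polynomial × e^(−2αx²) and use ∫x^(2j)·e^(−2αx²) dx = (2j−1)!!/(4α)^j · √(π/(2α)), odd powers → 0; here √(π/(2α)) = 0.79908.
Normalization: ∫|Ψ|² dx = 0.63077.
⟨x⟩ = 0.0000 and ⟨x²⟩ = 0.060666.
(Δx)² = 0.060666 − (0.0000)² = 0.060666.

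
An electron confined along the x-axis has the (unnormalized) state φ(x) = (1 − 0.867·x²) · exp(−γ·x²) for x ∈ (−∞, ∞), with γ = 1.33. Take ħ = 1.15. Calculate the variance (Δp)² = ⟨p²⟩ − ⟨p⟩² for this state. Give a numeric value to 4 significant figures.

3.528

Compute ⟨p⟩ and ⟨p²⟩ separately; (Δp)² = ⟨p²⟩ − ⟨p⟩².
Expand each integrand as polynomial × e^(−2γx²) and use ∫x^(2j)·e^(−2γx²) dx = (2j−1)!!/(4γ)^j · √(π/(2γ)), odd powers → 0; here √(π/(2γ)) = 1.0868. Differentiate with the product rule, d/dx e^(−γx²) = −2γx·e^(−γx²).
Normalization: ∫|φ|² dx = 0.81913.
⟨p⟩ = 0.0000 and ⟨p²⟩ = 3.5281.
(Δp)² = 3.5281 − (0.0000)² = 3.5281.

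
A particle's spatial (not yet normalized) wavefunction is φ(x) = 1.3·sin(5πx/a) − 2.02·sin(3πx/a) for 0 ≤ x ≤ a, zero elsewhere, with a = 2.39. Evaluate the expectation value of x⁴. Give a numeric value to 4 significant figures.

⟨x⁴⟩ = ∫ x⁴·|φ|² dx / ∫|φ|² dx (integrals over the domain).
On 0 ≤ x ≤ a (j ≠ l): ∫sin²(jπx/a) dx = a/2, ∫sin(jπx/a)·sin(lπx/a) dx = 0; diagonal moments ∫x·sin²(jπx/a) dx = a²/4, ∫x²·sin²(jπx/a) dx = a³·(1/6 − 1/(4j²π²)); cross terms ∫x·sin(jπx/a)·sin(lπx/a) dx = 0 for j + l even and −4jla²/(π²(j² − l²)²) for j + l odd, ∫x²·sin(jπx/a)·sin(lπx/a) dx = (−1)^(j+l)·4jla³/(π²(j² − l²)²); higher powers the same way via product-to-sum and parts.
State is unnormalized: ∫|φ|² dx = 6.8956, and ∫φ*·x⁴·φ dx = 26.661, so ⟨x⁴⟩ = 26.661 / 6.8956.
⟨x⁴⟩ = 3.8664.

3.866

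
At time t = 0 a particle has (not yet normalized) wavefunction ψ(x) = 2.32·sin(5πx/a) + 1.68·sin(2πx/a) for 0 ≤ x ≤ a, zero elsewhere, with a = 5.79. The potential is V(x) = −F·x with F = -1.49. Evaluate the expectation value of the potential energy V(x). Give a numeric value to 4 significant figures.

⟨V⟩ = ∫ V(x)·|ψ|² dx / ∫|ψ|² dx.
On 0 ≤ x ≤ a (j ≠ l): ∫sin²(jπx/a) dx = a/2, ∫sin(jπx/a)·sin(lπx/a) dx = 0; diagonal moments ∫x·sin²(jπx/a) dx = a²/4, ∫x²·sin²(jπx/a) dx = a³·(1/6 − 1/(4j²π²)); cross terms ∫x·sin(jπx/a)·sin(lπx/a) dx = 0 for j + l even and −4jla²/(π²(j² − l²)²) for j + l odd, ∫x²·sin(jπx/a)·sin(lπx/a) dx = (−1)^(j+l)·4jla³/(π²(j² − l²)²); higher powers the same way via product-to-sum and parts.
State is unnormalized: ∫|ψ|² dx = 23.753, and ∫ψ*·V(x)·ψ dx = 98.881, so ⟨V⟩ = 98.881 / 23.753.
⟨V⟩ = 4.1629.

4.163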